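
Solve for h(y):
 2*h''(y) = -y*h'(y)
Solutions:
 h(y) = C1 + C2*erf(y/2)


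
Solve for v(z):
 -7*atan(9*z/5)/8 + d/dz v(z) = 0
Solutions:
 v(z) = C1 + 7*z*atan(9*z/5)/8 - 35*log(81*z^2 + 25)/144


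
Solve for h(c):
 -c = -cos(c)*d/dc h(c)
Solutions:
 h(c) = C1 + Integral(c/cos(c), c)


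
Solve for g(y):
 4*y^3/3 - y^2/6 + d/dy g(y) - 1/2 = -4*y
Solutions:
 g(y) = C1 - y^4/3 + y^3/18 - 2*y^2 + y/2


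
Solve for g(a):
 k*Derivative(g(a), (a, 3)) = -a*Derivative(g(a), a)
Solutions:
 g(a) = C1 + Integral(C2*airyai(a*(-1/k)^(1/3)) + C3*airybi(a*(-1/k)^(1/3)), a)


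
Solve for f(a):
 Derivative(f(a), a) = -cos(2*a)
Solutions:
 f(a) = C1 - sin(2*a)/2


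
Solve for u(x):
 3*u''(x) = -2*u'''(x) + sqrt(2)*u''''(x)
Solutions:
 u(x) = C1 + C2*x + C3*exp(sqrt(2)*x*(1 - sqrt(1 + 3*sqrt(2)))/2) + C4*exp(sqrt(2)*x*(1 + sqrt(1 + 3*sqrt(2)))/2)


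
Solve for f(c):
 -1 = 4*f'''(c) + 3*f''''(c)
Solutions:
 f(c) = C1 + C2*c + C3*c^2 + C4*exp(-4*c/3) - c^3/24


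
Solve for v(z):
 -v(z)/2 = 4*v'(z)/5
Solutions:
 v(z) = C1*exp(-5*z/8)


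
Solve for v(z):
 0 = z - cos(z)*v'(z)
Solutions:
 v(z) = C1 + Integral(z/cos(z), z)


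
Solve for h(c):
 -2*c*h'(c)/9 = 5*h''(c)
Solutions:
 h(c) = C1 + C2*erf(sqrt(5)*c/15)


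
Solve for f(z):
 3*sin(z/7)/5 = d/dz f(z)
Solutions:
 f(z) = C1 - 21*cos(z/7)/5


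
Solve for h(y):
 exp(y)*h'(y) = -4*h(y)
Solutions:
 h(y) = C1*exp(4*exp(-y))


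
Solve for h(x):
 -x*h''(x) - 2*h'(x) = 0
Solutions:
 h(x) = C1 + C2/x


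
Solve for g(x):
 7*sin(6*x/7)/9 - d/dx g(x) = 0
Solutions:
 g(x) = C1 - 49*cos(6*x/7)/54


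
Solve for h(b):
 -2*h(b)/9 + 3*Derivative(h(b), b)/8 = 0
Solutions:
 h(b) = C1*exp(16*b/27)


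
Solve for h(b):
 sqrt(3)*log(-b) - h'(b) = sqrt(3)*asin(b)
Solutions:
 h(b) = C1 + sqrt(3)*b*(log(-b) - 1) - sqrt(3)*(b*asin(b) + sqrt(1 - b^2))


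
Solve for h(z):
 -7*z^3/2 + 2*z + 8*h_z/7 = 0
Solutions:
 h(z) = C1 + 49*z^4/64 - 7*z^2/8


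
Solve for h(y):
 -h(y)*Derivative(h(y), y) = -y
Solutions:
 h(y) = -sqrt(C1 + y^2)
 h(y) = sqrt(C1 + y^2)


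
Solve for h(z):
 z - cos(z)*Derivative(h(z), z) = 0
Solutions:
 h(z) = C1 + Integral(z/cos(z), z)


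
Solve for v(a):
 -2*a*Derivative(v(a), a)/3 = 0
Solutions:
 v(a) = C1


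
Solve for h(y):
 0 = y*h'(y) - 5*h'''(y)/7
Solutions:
 h(y) = C1 + Integral(C2*airyai(5^(2/3)*7^(1/3)*y/5) + C3*airybi(5^(2/3)*7^(1/3)*y/5), y)


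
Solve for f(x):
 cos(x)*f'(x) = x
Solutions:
 f(x) = C1 + Integral(x/cos(x), x)


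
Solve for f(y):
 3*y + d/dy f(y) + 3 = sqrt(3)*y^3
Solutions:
 f(y) = C1 + sqrt(3)*y^4/4 - 3*y^2/2 - 3*y


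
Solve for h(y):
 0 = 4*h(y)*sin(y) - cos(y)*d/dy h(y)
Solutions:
 h(y) = C1/cos(y)^4


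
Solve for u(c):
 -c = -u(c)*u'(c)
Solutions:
 u(c) = -sqrt(C1 + c^2)
 u(c) = sqrt(C1 + c^2)


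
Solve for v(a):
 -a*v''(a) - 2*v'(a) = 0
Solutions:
 v(a) = C1 + C2/a


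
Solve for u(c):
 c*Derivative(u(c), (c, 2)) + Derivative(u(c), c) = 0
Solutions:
 u(c) = C1 + C2*log(c)


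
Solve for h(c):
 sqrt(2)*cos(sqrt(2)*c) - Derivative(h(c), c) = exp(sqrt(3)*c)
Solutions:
 h(c) = C1 - sqrt(3)*exp(sqrt(3)*c)/3 + sin(sqrt(2)*c)


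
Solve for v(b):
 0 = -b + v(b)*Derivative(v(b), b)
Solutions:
 v(b) = -sqrt(C1 + b^2)
 v(b) = sqrt(C1 + b^2)


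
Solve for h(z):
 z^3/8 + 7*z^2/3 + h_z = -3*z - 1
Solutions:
 h(z) = C1 - z^4/32 - 7*z^3/9 - 3*z^2/2 - z


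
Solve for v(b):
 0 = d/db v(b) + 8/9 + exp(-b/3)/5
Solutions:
 v(b) = C1 - 8*b/9 + 3*exp(-b/3)/5


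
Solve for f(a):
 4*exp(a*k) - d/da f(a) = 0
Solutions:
 f(a) = C1 + 4*exp(a*k)/k


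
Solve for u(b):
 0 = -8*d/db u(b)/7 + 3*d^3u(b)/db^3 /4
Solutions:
 u(b) = C1 + C2*exp(-4*sqrt(42)*b/21) + C3*exp(4*sqrt(42)*b/21)


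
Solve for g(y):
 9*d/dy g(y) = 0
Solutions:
 g(y) = C1


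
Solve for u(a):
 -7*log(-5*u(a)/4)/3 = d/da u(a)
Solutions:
 3*Integral(1/(log(-_y) - 2*log(2) + log(5)), (_y, u(a)))/7 = C1 - a


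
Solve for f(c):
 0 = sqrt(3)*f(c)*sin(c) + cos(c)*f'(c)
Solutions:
 f(c) = C1*cos(c)^(sqrt(3))


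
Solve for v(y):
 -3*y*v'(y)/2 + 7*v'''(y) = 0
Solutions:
 v(y) = C1 + Integral(C2*airyai(14^(2/3)*3^(1/3)*y/14) + C3*airybi(14^(2/3)*3^(1/3)*y/14), y)


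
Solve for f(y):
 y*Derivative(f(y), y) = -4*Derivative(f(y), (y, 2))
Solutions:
 f(y) = C1 + C2*erf(sqrt(2)*y/4)


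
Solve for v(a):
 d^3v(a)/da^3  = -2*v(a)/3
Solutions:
 v(a) = C3*exp(-2^(1/3)*3^(2/3)*a/3) + (C1*sin(2^(1/3)*3^(1/6)*a/2) + C2*cos(2^(1/3)*3^(1/6)*a/2))*exp(2^(1/3)*3^(2/3)*a/6)


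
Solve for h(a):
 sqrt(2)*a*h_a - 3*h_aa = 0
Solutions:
 h(a) = C1 + C2*erfi(2^(3/4)*sqrt(3)*a/6)


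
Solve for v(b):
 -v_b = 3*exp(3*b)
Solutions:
 v(b) = C1 - exp(3*b)


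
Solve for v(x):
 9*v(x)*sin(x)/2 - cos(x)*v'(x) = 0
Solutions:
 v(x) = C1/cos(x)^(9/2)


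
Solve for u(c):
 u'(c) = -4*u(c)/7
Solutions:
 u(c) = C1*exp(-4*c/7)


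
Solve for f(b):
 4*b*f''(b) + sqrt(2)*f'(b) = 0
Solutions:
 f(b) = C1 + C2*b^(1 - sqrt(2)/4)


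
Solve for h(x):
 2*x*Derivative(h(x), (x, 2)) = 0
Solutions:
 h(x) = C1 + C2*x


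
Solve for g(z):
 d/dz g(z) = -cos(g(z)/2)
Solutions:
 g(z) = -2*asin((C1 + exp(z))/(C1 - exp(z))) + 2*pi
 g(z) = 2*asin((C1 + exp(z))/(C1 - exp(z)))


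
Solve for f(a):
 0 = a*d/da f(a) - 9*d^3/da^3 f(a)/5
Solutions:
 f(a) = C1 + Integral(C2*airyai(15^(1/3)*a/3) + C3*airybi(15^(1/3)*a/3), a)


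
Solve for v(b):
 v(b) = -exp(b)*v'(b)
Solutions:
 v(b) = C1*exp(exp(-b))


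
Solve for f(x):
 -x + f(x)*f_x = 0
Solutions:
 f(x) = -sqrt(C1 + x^2)
 f(x) = sqrt(C1 + x^2)


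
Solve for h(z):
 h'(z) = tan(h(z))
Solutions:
 h(z) = pi - asin(C1*exp(z))
 h(z) = asin(C1*exp(z))


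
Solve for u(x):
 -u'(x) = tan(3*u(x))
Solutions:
 u(x) = -asin(C1*exp(-3*x))/3 + pi/3
 u(x) = asin(C1*exp(-3*x))/3


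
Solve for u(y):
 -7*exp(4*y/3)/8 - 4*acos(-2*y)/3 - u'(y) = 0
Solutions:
 u(y) = C1 - 4*y*acos(-2*y)/3 - 2*sqrt(1 - 4*y^2)/3 - 21*exp(4*y/3)/32


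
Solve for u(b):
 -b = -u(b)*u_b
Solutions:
 u(b) = -sqrt(C1 + b^2)
 u(b) = sqrt(C1 + b^2)


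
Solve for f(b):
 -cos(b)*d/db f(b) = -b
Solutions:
 f(b) = C1 + Integral(b/cos(b), b)


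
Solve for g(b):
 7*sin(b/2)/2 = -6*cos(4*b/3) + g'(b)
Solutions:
 g(b) = C1 + 9*sin(4*b/3)/2 - 7*cos(b/2)


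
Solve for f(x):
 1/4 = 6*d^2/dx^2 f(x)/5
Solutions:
 f(x) = C1 + C2*x + 5*x^2/48


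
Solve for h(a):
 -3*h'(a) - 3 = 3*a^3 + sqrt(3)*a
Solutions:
 h(a) = C1 - a^4/4 - sqrt(3)*a^2/6 - a


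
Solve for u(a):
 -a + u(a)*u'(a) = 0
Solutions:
 u(a) = -sqrt(C1 + a^2)
 u(a) = sqrt(C1 + a^2)


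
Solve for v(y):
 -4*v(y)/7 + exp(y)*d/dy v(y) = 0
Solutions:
 v(y) = C1*exp(-4*exp(-y)/7)


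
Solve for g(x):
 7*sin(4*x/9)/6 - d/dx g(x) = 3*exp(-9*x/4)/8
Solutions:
 g(x) = C1 - 21*cos(4*x/9)/8 + exp(-9*x/4)/6


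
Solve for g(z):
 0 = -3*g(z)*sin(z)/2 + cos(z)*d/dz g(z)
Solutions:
 g(z) = C1/cos(z)^(3/2)


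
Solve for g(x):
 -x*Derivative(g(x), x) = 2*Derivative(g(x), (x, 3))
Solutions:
 g(x) = C1 + Integral(C2*airyai(-2^(2/3)*x/2) + C3*airybi(-2^(2/3)*x/2), x)


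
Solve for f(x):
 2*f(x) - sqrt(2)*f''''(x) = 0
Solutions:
 f(x) = C1*exp(-2^(1/8)*x) + C2*exp(2^(1/8)*x) + C3*sin(2^(1/8)*x) + C4*cos(2^(1/8)*x)


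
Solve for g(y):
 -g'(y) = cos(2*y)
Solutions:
 g(y) = C1 - sin(2*y)/2


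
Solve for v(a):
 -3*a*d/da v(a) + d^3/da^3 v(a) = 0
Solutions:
 v(a) = C1 + Integral(C2*airyai(3^(1/3)*a) + C3*airybi(3^(1/3)*a), a)


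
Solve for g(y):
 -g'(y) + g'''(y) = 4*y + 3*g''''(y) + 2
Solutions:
 g(y) = C1 + C2*exp(y*(2*2^(1/3)/(9*sqrt(717) + 241)^(1/3) + 4 + 2^(2/3)*(9*sqrt(717) + 241)^(1/3))/36)*sin(2^(1/3)*sqrt(3)*y*(-2^(1/3)*(9*sqrt(717) + 241)^(1/3) + 2/(9*sqrt(717) + 241)^(1/3))/36) + C3*exp(y*(2*2^(1/3)/(9*sqrt(717) + 241)^(1/3) + 4 + 2^(2/3)*(9*sqrt(717) + 241)^(1/3))/36)*cos(2^(1/3)*sqrt(3)*y*(-2^(1/3)*(9*sqrt(717) + 241)^(1/3) + 2/(9*sqrt(717) + 241)^(1/3))/36) + C4*exp(y*(-2^(2/3)*(9*sqrt(717) + 241)^(1/3) - 2*2^(1/3)/(9*sqrt(717) + 241)^(1/3) + 2)/18) - 2*y^2 - 2*y


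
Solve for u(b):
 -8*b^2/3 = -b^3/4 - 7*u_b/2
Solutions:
 u(b) = C1 - b^4/56 + 16*b^3/63


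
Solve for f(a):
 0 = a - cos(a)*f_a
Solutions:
 f(a) = C1 + Integral(a/cos(a), a)


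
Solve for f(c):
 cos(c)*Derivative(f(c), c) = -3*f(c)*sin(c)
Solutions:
 f(c) = C1*cos(c)^3


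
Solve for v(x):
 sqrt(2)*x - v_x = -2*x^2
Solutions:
 v(x) = C1 + 2*x^3/3 + sqrt(2)*x^2/2


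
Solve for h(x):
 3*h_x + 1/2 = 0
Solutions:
 h(x) = C1 - x/6


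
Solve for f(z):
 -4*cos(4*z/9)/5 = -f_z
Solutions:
 f(z) = C1 + 9*sin(4*z/9)/5


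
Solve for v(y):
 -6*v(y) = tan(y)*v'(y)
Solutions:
 v(y) = C1/sin(y)^6


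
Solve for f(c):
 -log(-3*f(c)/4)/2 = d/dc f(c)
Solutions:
 2*Integral(1/(log(-_y) - 2*log(2) + log(3)), (_y, f(c))) = C1 - c


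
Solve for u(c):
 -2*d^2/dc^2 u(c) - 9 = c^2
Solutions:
 u(c) = C1 + C2*c - c^4/24 - 9*c^2/4


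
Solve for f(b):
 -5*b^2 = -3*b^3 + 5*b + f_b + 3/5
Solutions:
 f(b) = C1 + 3*b^4/4 - 5*b^3/3 - 5*b^2/2 - 3*b/5


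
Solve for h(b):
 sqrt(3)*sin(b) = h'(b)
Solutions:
 h(b) = C1 - sqrt(3)*cos(b)


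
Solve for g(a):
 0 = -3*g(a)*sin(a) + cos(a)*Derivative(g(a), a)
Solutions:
 g(a) = C1/cos(a)^3


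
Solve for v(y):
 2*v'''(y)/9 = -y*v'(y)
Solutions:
 v(y) = C1 + Integral(C2*airyai(-6^(2/3)*y/2) + C3*airybi(-6^(2/3)*y/2), y)


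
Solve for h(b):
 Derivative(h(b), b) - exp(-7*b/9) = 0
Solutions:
 h(b) = C1 - 9*exp(-7*b/9)/7


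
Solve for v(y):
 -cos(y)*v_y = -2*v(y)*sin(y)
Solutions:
 v(y) = C1/cos(y)^2


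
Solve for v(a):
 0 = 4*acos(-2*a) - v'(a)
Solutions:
 v(a) = C1 + 4*a*acos(-2*a) + 2*sqrt(1 - 4*a^2)


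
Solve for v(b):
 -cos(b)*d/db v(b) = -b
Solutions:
 v(b) = C1 + Integral(b/cos(b), b)


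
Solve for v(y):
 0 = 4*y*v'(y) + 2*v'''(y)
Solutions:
 v(y) = C1 + Integral(C2*airyai(-2^(1/3)*y) + C3*airybi(-2^(1/3)*y), y)


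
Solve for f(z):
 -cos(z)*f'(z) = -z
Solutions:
 f(z) = C1 + Integral(z/cos(z), z)


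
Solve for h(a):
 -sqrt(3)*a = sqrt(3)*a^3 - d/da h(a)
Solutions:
 h(a) = C1 + sqrt(3)*a^4/4 + sqrt(3)*a^2/2


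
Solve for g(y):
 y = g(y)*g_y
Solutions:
 g(y) = -sqrt(C1 + y^2)
 g(y) = sqrt(C1 + y^2)


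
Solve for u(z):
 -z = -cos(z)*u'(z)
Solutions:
 u(z) = C1 + Integral(z/cos(z), z)


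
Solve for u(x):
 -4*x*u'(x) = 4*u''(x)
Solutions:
 u(x) = C1 + C2*erf(sqrt(2)*x/2)


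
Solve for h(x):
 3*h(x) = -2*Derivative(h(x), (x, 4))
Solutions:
 h(x) = (C1*sin(6^(1/4)*x/2) + C2*cos(6^(1/4)*x/2))*exp(-6^(1/4)*x/2) + (C3*sin(6^(1/4)*x/2) + C4*cos(6^(1/4)*x/2))*exp(6^(1/4)*x/2)


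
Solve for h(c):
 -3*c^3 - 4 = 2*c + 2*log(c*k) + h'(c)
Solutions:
 h(c) = C1 - 3*c^4/4 - c^2 - 2*c*log(c*k) - 2*c


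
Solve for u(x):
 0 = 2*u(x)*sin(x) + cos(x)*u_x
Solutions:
 u(x) = C1*cos(x)^2


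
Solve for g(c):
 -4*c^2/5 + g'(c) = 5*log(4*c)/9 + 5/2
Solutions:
 g(c) = C1 + 4*c^3/15 + 5*c*log(c)/9 + 10*c*log(2)/9 + 35*c/18


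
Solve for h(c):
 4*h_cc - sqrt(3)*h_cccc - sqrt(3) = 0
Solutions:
 h(c) = C1 + C2*c + C3*exp(-2*3^(3/4)*c/3) + C4*exp(2*3^(3/4)*c/3) + sqrt(3)*c^2/8


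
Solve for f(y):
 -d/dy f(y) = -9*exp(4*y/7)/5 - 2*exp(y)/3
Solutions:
 f(y) = C1 + 63*exp(4*y/7)/20 + 2*exp(y)/3


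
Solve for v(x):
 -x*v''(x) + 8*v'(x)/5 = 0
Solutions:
 v(x) = C1 + C2*x^(13/5)


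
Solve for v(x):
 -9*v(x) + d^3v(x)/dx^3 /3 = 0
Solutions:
 v(x) = C3*exp(3*x) + (C1*sin(3*sqrt(3)*x/2) + C2*cos(3*sqrt(3)*x/2))*exp(-3*x/2)


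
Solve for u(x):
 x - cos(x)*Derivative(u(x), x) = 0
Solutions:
 u(x) = C1 + Integral(x/cos(x), x)


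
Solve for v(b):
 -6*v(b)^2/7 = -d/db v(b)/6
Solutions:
 v(b) = -7/(C1 + 36*b)


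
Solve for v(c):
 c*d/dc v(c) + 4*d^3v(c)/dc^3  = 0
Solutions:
 v(c) = C1 + Integral(C2*airyai(-2^(1/3)*c/2) + C3*airybi(-2^(1/3)*c/2), c)


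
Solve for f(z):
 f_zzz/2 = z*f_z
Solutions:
 f(z) = C1 + Integral(C2*airyai(2^(1/3)*z) + C3*airybi(2^(1/3)*z), z)


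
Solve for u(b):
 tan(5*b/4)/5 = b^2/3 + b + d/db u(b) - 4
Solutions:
 u(b) = C1 - b^3/9 - b^2/2 + 4*b - 4*log(cos(5*b/4))/25


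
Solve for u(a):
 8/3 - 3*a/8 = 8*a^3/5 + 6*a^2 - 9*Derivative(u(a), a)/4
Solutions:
 u(a) = C1 + 8*a^4/45 + 8*a^3/9 + a^2/12 - 32*a/27


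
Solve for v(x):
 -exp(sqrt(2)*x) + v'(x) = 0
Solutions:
 v(x) = C1 + sqrt(2)*exp(sqrt(2)*x)/2


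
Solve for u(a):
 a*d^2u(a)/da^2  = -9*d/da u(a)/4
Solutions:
 u(a) = C1 + C2/a^(5/4)


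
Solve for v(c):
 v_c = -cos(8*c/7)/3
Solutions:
 v(c) = C1 - 7*sin(8*c/7)/24


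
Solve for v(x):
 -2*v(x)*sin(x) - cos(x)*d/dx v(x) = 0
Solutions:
 v(x) = C1*cos(x)^2


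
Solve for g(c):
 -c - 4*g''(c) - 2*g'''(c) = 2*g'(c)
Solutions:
 g(c) = C1 - c^2/4 + c + (C2 + C3*c)*exp(-c)


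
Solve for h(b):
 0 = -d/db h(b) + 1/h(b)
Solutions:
 h(b) = -sqrt(C1 + 2*b)
 h(b) = sqrt(C1 + 2*b)


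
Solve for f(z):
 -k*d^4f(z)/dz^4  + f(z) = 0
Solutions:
 f(z) = C1*exp(-z*(1/k)^(1/4)) + C2*exp(z*(1/k)^(1/4)) + C3*exp(-I*z*(1/k)^(1/4)) + C4*exp(I*z*(1/k)^(1/4))


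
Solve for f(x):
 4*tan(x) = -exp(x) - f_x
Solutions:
 f(x) = C1 - exp(x) + 4*log(cos(x))


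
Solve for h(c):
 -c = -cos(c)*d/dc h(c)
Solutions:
 h(c) = C1 + Integral(c/cos(c), c)


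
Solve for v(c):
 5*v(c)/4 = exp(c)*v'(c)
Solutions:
 v(c) = C1*exp(-5*exp(-c)/4)


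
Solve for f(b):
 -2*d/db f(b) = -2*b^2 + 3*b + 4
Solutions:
 f(b) = C1 + b^3/3 - 3*b^2/4 - 2*b


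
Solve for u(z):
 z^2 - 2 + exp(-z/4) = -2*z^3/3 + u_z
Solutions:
 u(z) = C1 + z^4/6 + z^3/3 - 2*z - 4*exp(-z/4)


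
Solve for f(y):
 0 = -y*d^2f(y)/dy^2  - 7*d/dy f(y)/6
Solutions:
 f(y) = C1 + C2/y^(1/6)


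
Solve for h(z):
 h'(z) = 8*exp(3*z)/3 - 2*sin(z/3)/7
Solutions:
 h(z) = C1 + 8*exp(3*z)/9 + 6*cos(z/3)/7


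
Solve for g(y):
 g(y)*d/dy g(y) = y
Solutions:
 g(y) = -sqrt(C1 + y^2)
 g(y) = sqrt(C1 + y^2)


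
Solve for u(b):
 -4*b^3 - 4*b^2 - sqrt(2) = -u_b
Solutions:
 u(b) = C1 + b^4 + 4*b^3/3 + sqrt(2)*b


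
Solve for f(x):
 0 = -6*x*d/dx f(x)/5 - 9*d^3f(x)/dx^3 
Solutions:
 f(x) = C1 + Integral(C2*airyai(-15^(2/3)*2^(1/3)*x/15) + C3*airybi(-15^(2/3)*2^(1/3)*x/15), x)


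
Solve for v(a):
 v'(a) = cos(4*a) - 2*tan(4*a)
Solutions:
 v(a) = C1 + log(cos(4*a))/2 + sin(4*a)/4


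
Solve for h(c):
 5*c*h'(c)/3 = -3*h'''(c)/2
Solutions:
 h(c) = C1 + Integral(C2*airyai(-30^(1/3)*c/3) + C3*airybi(-30^(1/3)*c/3), c)


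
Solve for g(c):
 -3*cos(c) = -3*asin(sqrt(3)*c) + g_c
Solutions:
 g(c) = C1 + 3*c*asin(sqrt(3)*c) + sqrt(3)*sqrt(1 - 3*c^2) - 3*sin(c)


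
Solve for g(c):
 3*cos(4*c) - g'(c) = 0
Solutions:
 g(c) = C1 + 3*sin(4*c)/4


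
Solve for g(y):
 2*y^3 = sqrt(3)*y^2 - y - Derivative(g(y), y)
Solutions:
 g(y) = C1 - y^4/2 + sqrt(3)*y^3/3 - y^2/2


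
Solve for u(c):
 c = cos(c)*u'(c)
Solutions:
 u(c) = C1 + Integral(c/cos(c), c)


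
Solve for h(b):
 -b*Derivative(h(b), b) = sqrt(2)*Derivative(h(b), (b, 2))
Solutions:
 h(b) = C1 + C2*erf(2^(1/4)*b/2)


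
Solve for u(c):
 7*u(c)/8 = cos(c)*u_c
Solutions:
 u(c) = C1*(sin(c) + 1)^(7/16)/(sin(c) - 1)^(7/16)


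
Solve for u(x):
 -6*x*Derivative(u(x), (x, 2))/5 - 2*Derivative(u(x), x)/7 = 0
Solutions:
 u(x) = C1 + C2*x^(16/21)


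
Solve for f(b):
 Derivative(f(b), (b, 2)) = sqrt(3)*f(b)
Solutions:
 f(b) = C1*exp(-3^(1/4)*b) + C2*exp(3^(1/4)*b)


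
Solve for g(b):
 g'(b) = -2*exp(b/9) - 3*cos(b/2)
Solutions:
 g(b) = C1 - 18*exp(b/9) - 6*sin(b/2)


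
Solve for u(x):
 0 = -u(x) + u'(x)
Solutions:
 u(x) = C1*exp(x)


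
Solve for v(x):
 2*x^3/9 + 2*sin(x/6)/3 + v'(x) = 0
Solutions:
 v(x) = C1 - x^4/18 + 4*cos(x/6)


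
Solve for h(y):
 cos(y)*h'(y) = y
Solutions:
 h(y) = C1 + Integral(y/cos(y), y)


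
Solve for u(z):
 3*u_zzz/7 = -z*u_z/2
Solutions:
 u(z) = C1 + Integral(C2*airyai(-6^(2/3)*7^(1/3)*z/6) + C3*airybi(-6^(2/3)*7^(1/3)*z/6), z)


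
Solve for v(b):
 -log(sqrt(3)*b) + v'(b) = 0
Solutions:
 v(b) = C1 + b*log(b) - b + b*log(3)/2


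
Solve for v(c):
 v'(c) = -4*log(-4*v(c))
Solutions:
 Integral(1/(log(-_y) + 2*log(2)), (_y, v(c)))/4 = C1 - c


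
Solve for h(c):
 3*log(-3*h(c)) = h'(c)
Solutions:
 -Integral(1/(log(-_y) + log(3)), (_y, h(c)))/3 = C1 - c


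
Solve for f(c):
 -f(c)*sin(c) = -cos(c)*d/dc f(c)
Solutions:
 f(c) = C1/cos(c)


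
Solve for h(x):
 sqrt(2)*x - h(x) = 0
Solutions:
 h(x) = sqrt(2)*x


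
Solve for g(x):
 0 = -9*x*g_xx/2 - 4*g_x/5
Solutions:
 g(x) = C1 + C2*x^(37/45)


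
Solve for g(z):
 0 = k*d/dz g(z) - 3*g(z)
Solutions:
 g(z) = C1*exp(3*z/k)


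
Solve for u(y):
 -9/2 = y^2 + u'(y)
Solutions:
 u(y) = C1 - y^3/3 - 9*y/2


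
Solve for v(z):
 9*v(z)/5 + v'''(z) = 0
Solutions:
 v(z) = C3*exp(-15^(2/3)*z/5) + (C1*sin(3*3^(1/6)*5^(2/3)*z/10) + C2*cos(3*3^(1/6)*5^(2/3)*z/10))*exp(15^(2/3)*z/10)


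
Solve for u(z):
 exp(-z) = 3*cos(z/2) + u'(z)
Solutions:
 u(z) = C1 - 6*sin(z/2) - exp(-z)


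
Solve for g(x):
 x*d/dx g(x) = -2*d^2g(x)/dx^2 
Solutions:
 g(x) = C1 + C2*erf(x/2)


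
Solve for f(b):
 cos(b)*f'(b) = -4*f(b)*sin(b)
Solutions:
 f(b) = C1*cos(b)^4


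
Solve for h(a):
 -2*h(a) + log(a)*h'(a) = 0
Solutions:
 h(a) = C1*exp(2*li(a))


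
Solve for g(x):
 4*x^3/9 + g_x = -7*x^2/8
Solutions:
 g(x) = C1 - x^4/9 - 7*x^3/24


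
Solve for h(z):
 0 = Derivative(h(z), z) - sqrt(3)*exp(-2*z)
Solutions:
 h(z) = C1 - sqrt(3)*exp(-2*z)/2


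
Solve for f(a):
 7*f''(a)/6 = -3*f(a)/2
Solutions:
 f(a) = C1*sin(3*sqrt(7)*a/7) + C2*cos(3*sqrt(7)*a/7)


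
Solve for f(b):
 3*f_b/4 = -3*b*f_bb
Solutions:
 f(b) = C1 + C2*b^(3/4)


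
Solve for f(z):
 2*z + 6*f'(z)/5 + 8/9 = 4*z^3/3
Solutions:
 f(z) = C1 + 5*z^4/18 - 5*z^2/6 - 20*z/27


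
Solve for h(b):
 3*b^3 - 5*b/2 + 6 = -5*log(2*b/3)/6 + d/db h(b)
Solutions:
 h(b) = C1 + 3*b^4/4 - 5*b^2/4 + 5*b*log(b)/6 - 5*b*log(3)/6 + 5*b*log(2)/6 + 31*b/6


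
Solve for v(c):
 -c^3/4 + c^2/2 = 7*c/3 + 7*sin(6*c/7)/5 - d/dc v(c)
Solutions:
 v(c) = C1 + c^4/16 - c^3/6 + 7*c^2/6 - 49*cos(6*c/7)/30


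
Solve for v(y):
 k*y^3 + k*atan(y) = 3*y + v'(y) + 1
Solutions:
 v(y) = C1 + k*y^4/4 + k*(y*atan(y) - log(y^2 + 1)/2) - 3*y^2/2 - y


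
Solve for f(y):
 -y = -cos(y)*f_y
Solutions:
 f(y) = C1 + Integral(y/cos(y), y)


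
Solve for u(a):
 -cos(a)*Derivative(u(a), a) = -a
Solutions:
 u(a) = C1 + Integral(a/cos(a), a)


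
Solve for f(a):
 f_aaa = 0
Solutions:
 f(a) = C1 + C2*a + C3*a^2


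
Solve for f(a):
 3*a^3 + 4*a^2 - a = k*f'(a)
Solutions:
 f(a) = C1 + 3*a^4/(4*k) + 4*a^3/(3*k) - a^2/(2*k)


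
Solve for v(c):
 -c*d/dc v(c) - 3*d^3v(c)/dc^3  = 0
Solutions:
 v(c) = C1 + Integral(C2*airyai(-3^(2/3)*c/3) + C3*airybi(-3^(2/3)*c/3), c)


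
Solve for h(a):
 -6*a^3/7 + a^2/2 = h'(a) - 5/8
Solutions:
 h(a) = C1 - 3*a^4/14 + a^3/6 + 5*a/8


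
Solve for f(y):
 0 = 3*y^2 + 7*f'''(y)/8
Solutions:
 f(y) = C1 + C2*y + C3*y^2 - 2*y^5/35


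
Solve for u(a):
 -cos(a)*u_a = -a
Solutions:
 u(a) = C1 + Integral(a/cos(a), a)


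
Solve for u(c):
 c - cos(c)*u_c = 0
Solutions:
 u(c) = C1 + Integral(c/cos(c), c)


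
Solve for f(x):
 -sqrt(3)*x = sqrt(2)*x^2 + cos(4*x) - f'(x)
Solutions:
 f(x) = C1 + sqrt(2)*x^3/3 + sqrt(3)*x^2/2 + sin(4*x)/4


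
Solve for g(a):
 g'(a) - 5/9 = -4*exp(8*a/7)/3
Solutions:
 g(a) = C1 + 5*a/9 - 7*exp(8*a/7)/6


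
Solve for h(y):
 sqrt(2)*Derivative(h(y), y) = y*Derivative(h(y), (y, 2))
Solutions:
 h(y) = C1 + C2*y^(1 + sqrt(2))


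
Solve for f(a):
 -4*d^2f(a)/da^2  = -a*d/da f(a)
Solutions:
 f(a) = C1 + C2*erfi(sqrt(2)*a/4)


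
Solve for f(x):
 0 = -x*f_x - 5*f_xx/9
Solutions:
 f(x) = C1 + C2*erf(3*sqrt(10)*x/10)


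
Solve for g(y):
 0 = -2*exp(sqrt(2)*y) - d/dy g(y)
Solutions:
 g(y) = C1 - sqrt(2)*exp(sqrt(2)*y)


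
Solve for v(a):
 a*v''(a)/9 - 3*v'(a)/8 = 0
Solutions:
 v(a) = C1 + C2*a^(35/8)


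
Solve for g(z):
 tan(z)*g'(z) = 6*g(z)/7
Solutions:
 g(z) = C1*sin(z)^(6/7)


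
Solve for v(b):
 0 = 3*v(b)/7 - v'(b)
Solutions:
 v(b) = C1*exp(3*b/7)


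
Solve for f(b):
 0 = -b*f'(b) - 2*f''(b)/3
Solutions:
 f(b) = C1 + C2*erf(sqrt(3)*b/2)


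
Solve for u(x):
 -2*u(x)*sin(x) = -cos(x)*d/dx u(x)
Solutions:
 u(x) = C1/cos(x)^2


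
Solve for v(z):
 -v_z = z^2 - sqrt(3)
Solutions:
 v(z) = C1 - z^3/3 + sqrt(3)*z


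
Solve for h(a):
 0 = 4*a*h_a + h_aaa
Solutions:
 h(a) = C1 + Integral(C2*airyai(-2^(2/3)*a) + C3*airybi(-2^(2/3)*a), a)


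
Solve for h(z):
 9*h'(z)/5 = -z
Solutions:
 h(z) = C1 - 5*z^2/18


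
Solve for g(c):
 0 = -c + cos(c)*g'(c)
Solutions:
 g(c) = C1 + Integral(c/cos(c), c)


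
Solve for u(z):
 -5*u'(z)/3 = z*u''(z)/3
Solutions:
 u(z) = C1 + C2/z^4


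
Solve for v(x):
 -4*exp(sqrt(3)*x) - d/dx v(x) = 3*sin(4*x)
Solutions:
 v(x) = C1 - 4*sqrt(3)*exp(sqrt(3)*x)/3 + 3*cos(4*x)/4


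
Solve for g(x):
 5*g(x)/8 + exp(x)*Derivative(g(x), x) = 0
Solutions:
 g(x) = C1*exp(5*exp(-x)/8)


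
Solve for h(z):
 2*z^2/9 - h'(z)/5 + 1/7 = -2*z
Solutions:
 h(z) = C1 + 10*z^3/27 + 5*z^2 + 5*z/7


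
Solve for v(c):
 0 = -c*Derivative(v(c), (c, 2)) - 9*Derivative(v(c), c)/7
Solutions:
 v(c) = C1 + C2/c^(2/7)


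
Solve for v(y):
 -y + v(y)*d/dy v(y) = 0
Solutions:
 v(y) = -sqrt(C1 + y^2)
 v(y) = sqrt(C1 + y^2)


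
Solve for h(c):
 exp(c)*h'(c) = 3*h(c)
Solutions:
 h(c) = C1*exp(-3*exp(-c))


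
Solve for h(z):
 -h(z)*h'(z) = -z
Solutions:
 h(z) = -sqrt(C1 + z^2)
 h(z) = sqrt(C1 + z^2)


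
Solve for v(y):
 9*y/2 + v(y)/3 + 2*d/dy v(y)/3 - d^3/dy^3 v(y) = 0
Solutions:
 v(y) = C3*exp(y) - 27*y/2 + (C1*sin(sqrt(3)*y/6) + C2*cos(sqrt(3)*y/6))*exp(-y/2) + 27


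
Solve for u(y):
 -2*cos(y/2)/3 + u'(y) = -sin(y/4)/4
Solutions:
 u(y) = C1 + 4*sin(y/2)/3 + cos(y/4)


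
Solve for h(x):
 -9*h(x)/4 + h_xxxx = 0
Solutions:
 h(x) = C1*exp(-sqrt(6)*x/2) + C2*exp(sqrt(6)*x/2) + C3*sin(sqrt(6)*x/2) + C4*cos(sqrt(6)*x/2)


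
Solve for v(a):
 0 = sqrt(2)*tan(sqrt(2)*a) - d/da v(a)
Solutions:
 v(a) = C1 - log(cos(sqrt(2)*a))


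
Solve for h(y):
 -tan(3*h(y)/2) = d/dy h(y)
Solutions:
 h(y) = -2*asin(C1*exp(-3*y/2))/3 + 2*pi/3
 h(y) = 2*asin(C1*exp(-3*y/2))/3


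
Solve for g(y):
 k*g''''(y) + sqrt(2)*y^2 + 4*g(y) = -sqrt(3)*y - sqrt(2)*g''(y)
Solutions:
 g(y) = C1*exp(-2^(3/4)*y*sqrt((-sqrt(1 - 8*k) - 1)/k)/2) + C2*exp(2^(3/4)*y*sqrt((-sqrt(1 - 8*k) - 1)/k)/2) + C3*exp(-2^(3/4)*y*sqrt((sqrt(1 - 8*k) - 1)/k)/2) + C4*exp(2^(3/4)*y*sqrt((sqrt(1 - 8*k) - 1)/k)/2) - sqrt(2)*y^2/4 - sqrt(3)*y/4 + 1/4


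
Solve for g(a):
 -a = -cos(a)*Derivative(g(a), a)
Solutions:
 g(a) = C1 + Integral(a/cos(a), a)


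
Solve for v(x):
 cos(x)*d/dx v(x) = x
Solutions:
 v(x) = C1 + Integral(x/cos(x), x)


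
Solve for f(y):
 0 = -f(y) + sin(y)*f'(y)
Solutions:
 f(y) = C1*sqrt(cos(y) - 1)/sqrt(cos(y) + 1)


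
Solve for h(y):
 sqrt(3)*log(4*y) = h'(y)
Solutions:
 h(y) = C1 + sqrt(3)*y*log(y) - sqrt(3)*y + 2*sqrt(3)*y*log(2)


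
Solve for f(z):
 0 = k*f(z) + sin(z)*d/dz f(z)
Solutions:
 f(z) = C1*exp(k*(-log(cos(z) - 1) + log(cos(z) + 1))/2)


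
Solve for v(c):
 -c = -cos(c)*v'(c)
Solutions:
 v(c) = C1 + Integral(c/cos(c), c)


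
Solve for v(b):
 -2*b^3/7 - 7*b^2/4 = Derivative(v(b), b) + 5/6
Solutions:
 v(b) = C1 - b^4/14 - 7*b^3/12 - 5*b/6


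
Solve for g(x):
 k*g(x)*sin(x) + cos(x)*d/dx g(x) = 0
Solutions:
 g(x) = C1*exp(k*log(cos(x)))


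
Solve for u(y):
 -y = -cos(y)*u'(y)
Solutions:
 u(y) = C1 + Integral(y/cos(y), y)


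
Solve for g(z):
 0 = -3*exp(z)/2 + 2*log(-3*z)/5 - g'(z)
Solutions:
 g(z) = C1 + 2*z*log(-z)/5 + 2*z*(-1 + log(3))/5 - 3*exp(z)/2


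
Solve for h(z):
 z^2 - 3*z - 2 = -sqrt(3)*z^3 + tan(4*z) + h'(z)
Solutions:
 h(z) = C1 + sqrt(3)*z^4/4 + z^3/3 - 3*z^2/2 - 2*z + log(cos(4*z))/4


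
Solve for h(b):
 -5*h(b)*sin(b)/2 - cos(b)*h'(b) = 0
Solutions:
 h(b) = C1*cos(b)^(5/2)


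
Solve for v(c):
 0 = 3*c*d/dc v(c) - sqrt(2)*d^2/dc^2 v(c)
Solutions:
 v(c) = C1 + C2*erfi(2^(1/4)*sqrt(3)*c/2)


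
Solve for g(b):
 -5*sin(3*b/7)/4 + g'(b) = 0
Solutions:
 g(b) = C1 - 35*cos(3*b/7)/12


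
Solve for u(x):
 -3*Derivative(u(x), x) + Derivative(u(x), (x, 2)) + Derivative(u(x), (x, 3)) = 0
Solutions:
 u(x) = C1 + C2*exp(x*(-1 + sqrt(13))/2) + C3*exp(-x*(1 + sqrt(13))/2)


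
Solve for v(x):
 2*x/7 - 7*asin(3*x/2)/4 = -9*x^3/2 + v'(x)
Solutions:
 v(x) = C1 + 9*x^4/8 + x^2/7 - 7*x*asin(3*x/2)/4 - 7*sqrt(4 - 9*x^2)/12


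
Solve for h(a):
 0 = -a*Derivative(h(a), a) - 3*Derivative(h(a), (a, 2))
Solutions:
 h(a) = C1 + C2*erf(sqrt(6)*a/6)


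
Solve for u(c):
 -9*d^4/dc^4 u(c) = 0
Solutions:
 u(c) = C1 + C2*c + C3*c^2 + C4*c^3


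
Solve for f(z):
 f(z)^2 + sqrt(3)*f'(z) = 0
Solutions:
 f(z) = 3/(C1 + sqrt(3)*z)


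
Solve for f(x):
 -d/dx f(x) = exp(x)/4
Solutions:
 f(x) = C1 - exp(x)/4


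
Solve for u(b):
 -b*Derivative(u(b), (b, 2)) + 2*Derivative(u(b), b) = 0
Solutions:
 u(b) = C1 + C2*b^3


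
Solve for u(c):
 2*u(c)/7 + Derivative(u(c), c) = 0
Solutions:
 u(c) = C1*exp(-2*c/7)


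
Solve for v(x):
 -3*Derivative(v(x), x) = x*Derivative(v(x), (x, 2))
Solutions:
 v(x) = C1 + C2/x^2


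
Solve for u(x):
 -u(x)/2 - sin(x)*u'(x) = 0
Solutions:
 u(x) = C1*(cos(x) + 1)^(1/4)/(cos(x) - 1)^(1/4)


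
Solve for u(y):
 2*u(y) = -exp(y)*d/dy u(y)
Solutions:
 u(y) = C1*exp(2*exp(-y))


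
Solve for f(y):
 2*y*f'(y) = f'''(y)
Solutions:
 f(y) = C1 + Integral(C2*airyai(2^(1/3)*y) + C3*airybi(2^(1/3)*y), y)


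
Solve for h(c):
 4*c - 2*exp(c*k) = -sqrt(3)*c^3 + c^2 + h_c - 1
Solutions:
 h(c) = C1 + sqrt(3)*c^4/4 - c^3/3 + 2*c^2 + c - 2*exp(c*k)/k


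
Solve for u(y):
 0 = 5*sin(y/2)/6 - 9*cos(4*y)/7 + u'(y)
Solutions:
 u(y) = C1 + 9*sin(4*y)/28 + 5*cos(y/2)/3


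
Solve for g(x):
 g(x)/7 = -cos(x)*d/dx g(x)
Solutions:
 g(x) = C1*(sin(x) - 1)^(1/14)/(sin(x) + 1)^(1/14)


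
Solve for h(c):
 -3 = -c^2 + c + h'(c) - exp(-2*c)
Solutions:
 h(c) = C1 + c^3/3 - c^2/2 - 3*c - exp(-2*c)/2


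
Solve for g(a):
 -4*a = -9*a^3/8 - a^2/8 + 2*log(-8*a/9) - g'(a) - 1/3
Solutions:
 g(a) = C1 - 9*a^4/32 - a^3/24 + 2*a^2 + 2*a*log(-a) + a*(-4*log(3) - 7/3 + 6*log(2))


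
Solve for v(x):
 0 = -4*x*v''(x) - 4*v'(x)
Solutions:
 v(x) = C1 + C2*log(x)


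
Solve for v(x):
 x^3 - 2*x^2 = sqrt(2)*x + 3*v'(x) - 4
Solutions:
 v(x) = C1 + x^4/12 - 2*x^3/9 - sqrt(2)*x^2/6 + 4*x/3


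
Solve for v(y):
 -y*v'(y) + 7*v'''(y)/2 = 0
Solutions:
 v(y) = C1 + Integral(C2*airyai(2^(1/3)*7^(2/3)*y/7) + C3*airybi(2^(1/3)*7^(2/3)*y/7), y)


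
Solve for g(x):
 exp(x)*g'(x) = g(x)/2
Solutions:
 g(x) = C1*exp(-exp(-x)/2)


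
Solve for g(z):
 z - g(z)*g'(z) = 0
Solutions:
 g(z) = -sqrt(C1 + z^2)
 g(z) = sqrt(C1 + z^2)


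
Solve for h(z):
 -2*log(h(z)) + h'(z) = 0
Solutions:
 li(h(z)) = C1 + 2*z


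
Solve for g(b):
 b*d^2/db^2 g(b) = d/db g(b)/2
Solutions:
 g(b) = C1 + C2*b^(3/2)


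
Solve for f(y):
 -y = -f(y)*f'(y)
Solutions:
 f(y) = -sqrt(C1 + y^2)
 f(y) = sqrt(C1 + y^2)


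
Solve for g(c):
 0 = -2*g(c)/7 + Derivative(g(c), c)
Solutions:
 g(c) = C1*exp(2*c/7)


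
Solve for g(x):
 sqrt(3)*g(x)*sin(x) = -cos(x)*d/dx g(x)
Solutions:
 g(x) = C1*cos(x)^(sqrt(3))


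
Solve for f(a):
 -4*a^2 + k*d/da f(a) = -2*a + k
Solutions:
 f(a) = C1 + 4*a^3/(3*k) - a^2/k + a


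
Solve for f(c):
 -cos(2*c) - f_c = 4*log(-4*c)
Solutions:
 f(c) = C1 - 4*c*log(-c) - 8*c*log(2) + 4*c - sin(2*c)/2


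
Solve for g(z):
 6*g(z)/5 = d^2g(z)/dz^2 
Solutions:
 g(z) = C1*exp(-sqrt(30)*z/5) + C2*exp(sqrt(30)*z/5)


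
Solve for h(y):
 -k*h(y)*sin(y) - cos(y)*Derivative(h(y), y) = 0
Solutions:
 h(y) = C1*exp(k*log(cos(y)))


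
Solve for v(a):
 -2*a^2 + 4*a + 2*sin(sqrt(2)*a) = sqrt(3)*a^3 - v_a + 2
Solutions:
 v(a) = C1 + sqrt(3)*a^4/4 + 2*a^3/3 - 2*a^2 + 2*a + sqrt(2)*cos(sqrt(2)*a)


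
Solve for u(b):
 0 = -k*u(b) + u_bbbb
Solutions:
 u(b) = C1*exp(-b*k^(1/4)) + C2*exp(b*k^(1/4)) + C3*exp(-I*b*k^(1/4)) + C4*exp(I*b*k^(1/4))


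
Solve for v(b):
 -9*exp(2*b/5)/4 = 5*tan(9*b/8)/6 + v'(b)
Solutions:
 v(b) = C1 - 45*exp(2*b/5)/8 + 20*log(cos(9*b/8))/27


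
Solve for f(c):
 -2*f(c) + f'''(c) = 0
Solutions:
 f(c) = C3*exp(2^(1/3)*c) + (C1*sin(2^(1/3)*sqrt(3)*c/2) + C2*cos(2^(1/3)*sqrt(3)*c/2))*exp(-2^(1/3)*c/2)


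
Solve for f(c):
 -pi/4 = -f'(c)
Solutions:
 f(c) = C1 + pi*c/4


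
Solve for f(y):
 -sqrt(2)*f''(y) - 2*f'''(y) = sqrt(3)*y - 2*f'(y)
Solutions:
 f(y) = C1 + C2*exp(-sqrt(2)*y) + C3*exp(sqrt(2)*y/2) + sqrt(3)*y^2/4 + sqrt(6)*y/4


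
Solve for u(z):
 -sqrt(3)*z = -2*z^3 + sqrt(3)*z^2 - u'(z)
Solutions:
 u(z) = C1 - z^4/2 + sqrt(3)*z^3/3 + sqrt(3)*z^2/2


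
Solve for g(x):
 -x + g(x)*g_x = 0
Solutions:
 g(x) = -sqrt(C1 + x^2)
 g(x) = sqrt(C1 + x^2)


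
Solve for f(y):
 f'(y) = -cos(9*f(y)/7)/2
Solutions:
 y/2 - 7*log(sin(9*f(y)/7) - 1)/18 + 7*log(sin(9*f(y)/7) + 1)/18 = C1


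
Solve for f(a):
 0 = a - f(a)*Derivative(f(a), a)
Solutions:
 f(a) = -sqrt(C1 + a^2)
 f(a) = sqrt(C1 + a^2)


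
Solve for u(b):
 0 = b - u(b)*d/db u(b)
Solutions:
 u(b) = -sqrt(C1 + b^2)
 u(b) = sqrt(C1 + b^2)


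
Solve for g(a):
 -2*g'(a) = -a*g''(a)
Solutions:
 g(a) = C1 + C2*a^3


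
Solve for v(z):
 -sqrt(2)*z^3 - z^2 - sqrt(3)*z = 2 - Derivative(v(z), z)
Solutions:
 v(z) = C1 + sqrt(2)*z^4/4 + z^3/3 + sqrt(3)*z^2/2 + 2*z


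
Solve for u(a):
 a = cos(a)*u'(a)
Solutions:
 u(a) = C1 + Integral(a/cos(a), a)


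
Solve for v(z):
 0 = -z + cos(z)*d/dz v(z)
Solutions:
 v(z) = C1 + Integral(z/cos(z), z)


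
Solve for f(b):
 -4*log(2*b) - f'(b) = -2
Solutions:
 f(b) = C1 - 4*b*log(b) - b*log(16) + 6*b


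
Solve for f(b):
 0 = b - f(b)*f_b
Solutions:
 f(b) = -sqrt(C1 + b^2)
 f(b) = sqrt(C1 + b^2)


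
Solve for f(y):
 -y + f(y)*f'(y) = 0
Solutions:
 f(y) = -sqrt(C1 + y^2)
 f(y) = sqrt(C1 + y^2)


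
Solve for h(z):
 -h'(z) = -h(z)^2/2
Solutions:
 h(z) = -2/(C1 + z)


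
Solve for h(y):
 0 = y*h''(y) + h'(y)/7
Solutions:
 h(y) = C1 + C2*y^(6/7)


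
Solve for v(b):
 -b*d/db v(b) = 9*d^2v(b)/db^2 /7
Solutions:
 v(b) = C1 + C2*erf(sqrt(14)*b/6)


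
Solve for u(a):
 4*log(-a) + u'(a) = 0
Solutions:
 u(a) = C1 - 4*a*log(-a) + 4*a


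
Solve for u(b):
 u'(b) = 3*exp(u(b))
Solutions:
 u(b) = log(-1/(C1 + 3*b))


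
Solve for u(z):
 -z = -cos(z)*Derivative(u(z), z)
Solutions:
 u(z) = C1 + Integral(z/cos(z), z)


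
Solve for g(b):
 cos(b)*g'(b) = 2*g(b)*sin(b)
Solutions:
 g(b) = C1/cos(b)^2


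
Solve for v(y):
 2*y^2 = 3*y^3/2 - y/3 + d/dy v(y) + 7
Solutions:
 v(y) = C1 - 3*y^4/8 + 2*y^3/3 + y^2/6 - 7*y


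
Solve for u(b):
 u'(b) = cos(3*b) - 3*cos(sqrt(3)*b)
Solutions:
 u(b) = C1 + sin(3*b)/3 - sqrt(3)*sin(sqrt(3)*b)


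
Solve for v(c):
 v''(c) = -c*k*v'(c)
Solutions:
 v(c) = Piecewise((-sqrt(2)*sqrt(pi)*C1*erf(sqrt(2)*c*sqrt(k)/2)/(2*sqrt(k)) - C2, (k > 0) | (k < 0)), (-C1*c - C2, True))


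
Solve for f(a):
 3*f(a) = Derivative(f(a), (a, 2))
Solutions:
 f(a) = C1*exp(-sqrt(3)*a) + C2*exp(sqrt(3)*a)


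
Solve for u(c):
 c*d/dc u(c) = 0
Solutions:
 u(c) = C1


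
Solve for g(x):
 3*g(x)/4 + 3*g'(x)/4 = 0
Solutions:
 g(x) = C1*exp(-x)


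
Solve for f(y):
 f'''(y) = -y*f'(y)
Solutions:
 f(y) = C1 + Integral(C2*airyai(-y) + C3*airybi(-y), y)


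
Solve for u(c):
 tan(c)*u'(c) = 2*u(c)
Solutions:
 u(c) = C1*sin(c)^2


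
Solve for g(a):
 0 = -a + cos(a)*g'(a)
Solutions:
 g(a) = C1 + Integral(a/cos(a), a)


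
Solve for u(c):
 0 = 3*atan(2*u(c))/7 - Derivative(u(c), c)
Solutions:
 Integral(1/atan(2*_y), (_y, u(c))) = C1 + 3*c/7


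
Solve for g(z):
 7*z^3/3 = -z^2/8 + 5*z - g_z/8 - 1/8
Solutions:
 g(z) = C1 - 14*z^4/3 - z^3/3 + 20*z^2 - z


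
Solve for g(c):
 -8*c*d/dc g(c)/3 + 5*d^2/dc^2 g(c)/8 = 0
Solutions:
 g(c) = C1 + C2*erfi(4*sqrt(30)*c/15)


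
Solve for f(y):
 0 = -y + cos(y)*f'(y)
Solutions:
 f(y) = C1 + Integral(y/cos(y), y)


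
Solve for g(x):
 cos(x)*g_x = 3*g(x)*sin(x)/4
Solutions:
 g(x) = C1/cos(x)^(3/4)


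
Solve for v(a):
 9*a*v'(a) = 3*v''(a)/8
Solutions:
 v(a) = C1 + C2*erfi(2*sqrt(3)*a)


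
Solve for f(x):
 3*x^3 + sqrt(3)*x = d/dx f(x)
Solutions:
 f(x) = C1 + 3*x^4/4 + sqrt(3)*x^2/2


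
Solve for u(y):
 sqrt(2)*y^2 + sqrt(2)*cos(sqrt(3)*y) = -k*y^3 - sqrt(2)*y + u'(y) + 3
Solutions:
 u(y) = C1 + k*y^4/4 + sqrt(2)*y^3/3 + sqrt(2)*y^2/2 - 3*y + sqrt(6)*sin(sqrt(3)*y)/3


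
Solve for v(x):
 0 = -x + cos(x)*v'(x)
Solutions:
 v(x) = C1 + Integral(x/cos(x), x)


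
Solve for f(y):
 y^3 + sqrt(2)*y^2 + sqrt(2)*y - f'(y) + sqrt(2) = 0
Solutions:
 f(y) = C1 + y^4/4 + sqrt(2)*y^3/3 + sqrt(2)*y^2/2 + sqrt(2)*y


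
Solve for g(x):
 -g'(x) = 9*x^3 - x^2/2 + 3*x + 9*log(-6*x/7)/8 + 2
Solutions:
 g(x) = C1 - 9*x^4/4 + x^3/6 - 3*x^2/2 - 9*x*log(-x)/8 + x*(-9*log(6) - 7 + 9*log(7))/8


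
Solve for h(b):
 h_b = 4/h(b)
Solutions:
 h(b) = -sqrt(C1 + 8*b)
 h(b) = sqrt(C1 + 8*b)


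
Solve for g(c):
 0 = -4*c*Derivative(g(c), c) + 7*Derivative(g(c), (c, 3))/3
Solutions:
 g(c) = C1 + Integral(C2*airyai(12^(1/3)*7^(2/3)*c/7) + C3*airybi(12^(1/3)*7^(2/3)*c/7), c)


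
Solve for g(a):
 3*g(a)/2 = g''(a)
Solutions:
 g(a) = C1*exp(-sqrt(6)*a/2) + C2*exp(sqrt(6)*a/2)


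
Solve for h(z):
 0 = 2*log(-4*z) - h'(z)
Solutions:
 h(z) = C1 + 2*z*log(-z) + 2*z*(-1 + 2*log(2))


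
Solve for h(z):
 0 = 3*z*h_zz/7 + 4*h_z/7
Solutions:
 h(z) = C1 + C2/z^(1/3)


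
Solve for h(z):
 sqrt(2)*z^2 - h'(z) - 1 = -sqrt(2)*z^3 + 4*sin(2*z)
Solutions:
 h(z) = C1 + sqrt(2)*z^4/4 + sqrt(2)*z^3/3 - z + 2*cos(2*z)


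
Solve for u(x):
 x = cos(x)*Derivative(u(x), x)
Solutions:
 u(x) = C1 + Integral(x/cos(x), x)


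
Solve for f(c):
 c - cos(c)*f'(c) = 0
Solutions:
 f(c) = C1 + Integral(c/cos(c), c)


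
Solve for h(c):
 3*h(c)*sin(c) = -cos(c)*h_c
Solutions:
 h(c) = C1*cos(c)^3


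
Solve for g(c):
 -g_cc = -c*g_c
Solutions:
 g(c) = C1 + C2*erfi(sqrt(2)*c/2)


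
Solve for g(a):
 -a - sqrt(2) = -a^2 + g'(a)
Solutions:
 g(a) = C1 + a^3/3 - a^2/2 - sqrt(2)*a


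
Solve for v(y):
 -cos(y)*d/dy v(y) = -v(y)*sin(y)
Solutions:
 v(y) = C1/cos(y)


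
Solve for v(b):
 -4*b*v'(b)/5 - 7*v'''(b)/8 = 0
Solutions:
 v(b) = C1 + Integral(C2*airyai(-2*70^(2/3)*b/35) + C3*airybi(-2*70^(2/3)*b/35), b)


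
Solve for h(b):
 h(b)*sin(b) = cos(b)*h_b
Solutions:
 h(b) = C1/cos(b)


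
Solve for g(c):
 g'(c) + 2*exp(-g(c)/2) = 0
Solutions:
 g(c) = 2*log(C1 - c)


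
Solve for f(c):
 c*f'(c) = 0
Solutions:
 f(c) = C1


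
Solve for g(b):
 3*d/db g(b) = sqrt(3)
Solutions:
 g(b) = C1 + sqrt(3)*b/3


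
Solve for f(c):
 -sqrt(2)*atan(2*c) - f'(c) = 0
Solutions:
 f(c) = C1 - sqrt(2)*(c*atan(2*c) - log(4*c^2 + 1)/4)


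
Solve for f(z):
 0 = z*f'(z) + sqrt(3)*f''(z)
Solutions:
 f(z) = C1 + C2*erf(sqrt(2)*3^(3/4)*z/6)


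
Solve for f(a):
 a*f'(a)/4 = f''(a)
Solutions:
 f(a) = C1 + C2*erfi(sqrt(2)*a/4)


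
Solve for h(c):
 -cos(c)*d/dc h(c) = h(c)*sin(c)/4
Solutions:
 h(c) = C1*cos(c)^(1/4)


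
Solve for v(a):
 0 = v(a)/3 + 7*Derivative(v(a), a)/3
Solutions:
 v(a) = C1*exp(-a/7)


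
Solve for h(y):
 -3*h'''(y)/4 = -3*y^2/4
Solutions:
 h(y) = C1 + C2*y + C3*y^2 + y^5/60


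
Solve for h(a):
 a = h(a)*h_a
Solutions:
 h(a) = -sqrt(C1 + a^2)
 h(a) = sqrt(C1 + a^2)


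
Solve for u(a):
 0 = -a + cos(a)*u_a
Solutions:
 u(a) = C1 + Integral(a/cos(a), a)


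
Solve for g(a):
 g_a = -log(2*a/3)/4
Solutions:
 g(a) = C1 - a*log(a)/4 - a*log(2)/4 + a/4 + a*log(3)/4


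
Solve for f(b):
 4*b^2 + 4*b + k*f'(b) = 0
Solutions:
 f(b) = C1 - 4*b^3/(3*k) - 2*b^2/k


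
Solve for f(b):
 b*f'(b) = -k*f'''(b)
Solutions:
 f(b) = C1 + Integral(C2*airyai(b*(-1/k)^(1/3)) + C3*airybi(b*(-1/k)^(1/3)), b)


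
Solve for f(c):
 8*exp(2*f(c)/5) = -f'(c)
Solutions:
 f(c) = 5*log(-sqrt(-1/(C1 - 8*c))) - 5*log(2) + 5*log(10)/2
 f(c) = 5*log(-1/(C1 - 8*c))/2 - 5*log(2) + 5*log(10)/2


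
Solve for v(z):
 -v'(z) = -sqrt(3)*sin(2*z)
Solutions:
 v(z) = C1 - sqrt(3)*cos(2*z)/2


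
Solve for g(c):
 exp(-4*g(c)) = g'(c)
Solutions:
 g(c) = log(-I*(C1 + 4*c)^(1/4))
 g(c) = log(I*(C1 + 4*c)^(1/4))
 g(c) = log(-(C1 + 4*c)^(1/4))
 g(c) = log(C1 + 4*c)/4


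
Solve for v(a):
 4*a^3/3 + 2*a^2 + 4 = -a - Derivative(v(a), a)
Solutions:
 v(a) = C1 - a^4/3 - 2*a^3/3 - a^2/2 - 4*a


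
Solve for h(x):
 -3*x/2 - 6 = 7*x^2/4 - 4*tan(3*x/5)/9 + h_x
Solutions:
 h(x) = C1 - 7*x^3/12 - 3*x^2/4 - 6*x - 20*log(cos(3*x/5))/27


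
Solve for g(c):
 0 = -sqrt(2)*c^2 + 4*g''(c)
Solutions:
 g(c) = C1 + C2*c + sqrt(2)*c^4/48


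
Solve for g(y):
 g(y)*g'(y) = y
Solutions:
 g(y) = -sqrt(C1 + y^2)
 g(y) = sqrt(C1 + y^2)


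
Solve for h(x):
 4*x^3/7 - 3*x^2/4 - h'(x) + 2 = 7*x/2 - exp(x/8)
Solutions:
 h(x) = C1 + x^4/7 - x^3/4 - 7*x^2/4 + 2*x + 8*exp(x/8)


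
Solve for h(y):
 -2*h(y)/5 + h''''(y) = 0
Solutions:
 h(y) = C1*exp(-2^(1/4)*5^(3/4)*y/5) + C2*exp(2^(1/4)*5^(3/4)*y/5) + C3*sin(2^(1/4)*5^(3/4)*y/5) + C4*cos(2^(1/4)*5^(3/4)*y/5)


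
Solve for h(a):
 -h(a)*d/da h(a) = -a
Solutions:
 h(a) = -sqrt(C1 + a^2)
 h(a) = sqrt(C1 + a^2)


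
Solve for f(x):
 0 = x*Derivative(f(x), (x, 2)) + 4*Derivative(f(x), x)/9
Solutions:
 f(x) = C1 + C2*x^(5/9)


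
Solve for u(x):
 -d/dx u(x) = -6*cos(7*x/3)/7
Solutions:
 u(x) = C1 + 18*sin(7*x/3)/49


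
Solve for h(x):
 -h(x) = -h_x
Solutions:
 h(x) = C1*exp(x)


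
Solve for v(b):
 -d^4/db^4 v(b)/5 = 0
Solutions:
 v(b) = C1 + C2*b + C3*b^2 + C4*b^3


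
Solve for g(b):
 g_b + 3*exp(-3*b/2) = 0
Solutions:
 g(b) = C1 + 2*exp(-3*b/2)


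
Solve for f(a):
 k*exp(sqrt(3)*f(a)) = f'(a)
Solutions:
 f(a) = sqrt(3)*(2*log(-1/(C1 + a*k)) - log(3))/6


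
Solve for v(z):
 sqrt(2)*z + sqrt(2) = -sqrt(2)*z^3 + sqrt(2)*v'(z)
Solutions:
 v(z) = C1 + z^4/4 + z^2/2 + z


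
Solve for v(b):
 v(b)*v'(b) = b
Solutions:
 v(b) = -sqrt(C1 + b^2)
 v(b) = sqrt(C1 + b^2)


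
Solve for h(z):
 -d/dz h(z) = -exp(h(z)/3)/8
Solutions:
 h(z) = 3*log(-1/(C1 + z)) + 3*log(24)


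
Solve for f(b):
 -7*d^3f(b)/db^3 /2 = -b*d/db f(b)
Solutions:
 f(b) = C1 + Integral(C2*airyai(2^(1/3)*7^(2/3)*b/7) + C3*airybi(2^(1/3)*7^(2/3)*b/7), b)


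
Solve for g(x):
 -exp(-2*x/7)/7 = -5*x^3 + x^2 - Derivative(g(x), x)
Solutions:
 g(x) = C1 - 5*x^4/4 + x^3/3 - exp(-2*x/7)/2
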